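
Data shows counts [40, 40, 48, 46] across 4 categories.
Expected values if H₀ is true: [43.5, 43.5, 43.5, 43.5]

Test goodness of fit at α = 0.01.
Chi-square goodness of fit test:
H₀: observed counts match expected distribution
H₁: observed counts differ from expected distribution
df = k - 1 = 3
χ² = Σ(O - E)²/E
   = (40 - 43.5)²/43.5 + (40 - 43.5)²/43.5 + (48 - 43.5)²/43.5 + (46 - 43.5)²/43.5
   = 0.282 + 0.282 + 0.466 + 0.144
   = 1.17
p-value = 0.7596

Since p-value > α = 0.01, we fail to reject H₀.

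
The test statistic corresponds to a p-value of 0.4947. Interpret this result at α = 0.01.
Since p = 0.4947 > α = 0.01, fail to reject H₀.
There is insufficient evidence to reject the null hypothesis; the result is not statistically significant at the 0.01 level.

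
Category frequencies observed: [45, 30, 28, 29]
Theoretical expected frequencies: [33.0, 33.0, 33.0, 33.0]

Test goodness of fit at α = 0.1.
Chi-square goodness of fit test:
H₀: observed counts match expected distribution
H₁: observed counts differ from expected distribution
df = k - 1 = 3
χ² = Σ(O - E)²/E
   = (45 - 33.0)²/33.0 + (30 - 33.0)²/33.0 + (28 - 33.0)²/33.0 + (29 - 33.0)²/33.0
   = 4.364 + 0.273 + 0.758 + 0.485
   = 5.88
p-value = 0.1177

Since p-value > α = 0.1, we fail to reject H₀.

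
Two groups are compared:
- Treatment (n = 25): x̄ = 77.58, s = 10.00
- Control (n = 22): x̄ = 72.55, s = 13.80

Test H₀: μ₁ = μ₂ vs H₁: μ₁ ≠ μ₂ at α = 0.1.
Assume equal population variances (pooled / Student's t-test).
Student's two-sample t-test (equal variances):
H₀: μ₁ = μ₂
H₁: μ₁ ≠ μ₂
df = n₁ + n₂ - 2 = 45
Pooled variance s_p² = [(n₁-1)s₁² + (n₂-1)s₂²] / (n₁ + n₂ - 2) = [(24)(10.00²) + (21)(13.80²)] / 45 = 142.2053
SE = √(s_p²(1/n₁ + 1/n₂)) = √(142.2053 × (1/25 + 1/22)) = 3.4860
t = (x̄₁ - x̄₂) / SE = (77.58 - 72.55) / 3.4860 = 5.03 / 3.4860 = 1.443
p-value = 0.1560

Since p-value > α = 0.1, we fail to reject H₀.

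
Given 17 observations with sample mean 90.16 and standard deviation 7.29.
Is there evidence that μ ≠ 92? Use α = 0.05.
One-sample t-test:
H₀: μ = 92
H₁: μ ≠ 92
df = n - 1 = 16
t = (x̄ - μ₀) / (s/√n) = (90.16 - 92) / (7.29/√17) = -1.041
p-value = 0.3135

Since p-value > α = 0.05, we fail to reject H₀.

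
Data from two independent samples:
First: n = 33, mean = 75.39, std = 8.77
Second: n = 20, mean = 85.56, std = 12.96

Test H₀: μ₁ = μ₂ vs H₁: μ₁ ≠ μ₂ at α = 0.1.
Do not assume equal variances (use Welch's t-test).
Welch's two-sample t-test:
H₀: μ₁ = μ₂
H₁: μ₁ ≠ μ₂
s₁²/n₁ = 8.77²/33 = 2.3307,  s₂²/n₂ = 12.96²/20 = 8.3981
SE = √(s₁²/n₁ + s₂²/n₂) = √(2.3307 + 8.3981) = 3.2755
df (Welch-Satterthwaite) = (s₁²/n₁ + s₂²/n₂)² / [(s₁²/n₁)²/(n₁-1) + (s₂²/n₂)²/(n₂-1)] ≈ 29.65
t = (x̄₁ - x̄₂) / SE = (75.39 - 85.56) / 3.2755 = -10.17 / 3.2755 = -3.105
p-value = 0.0042

Since p-value < α = 0.1, we reject H₀.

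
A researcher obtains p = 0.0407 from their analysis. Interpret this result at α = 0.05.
Since p = 0.0407 < α = 0.05, reject H₀.
There is sufficient evidence to reject the null hypothesis; the result is statistically significant at the 0.05 level.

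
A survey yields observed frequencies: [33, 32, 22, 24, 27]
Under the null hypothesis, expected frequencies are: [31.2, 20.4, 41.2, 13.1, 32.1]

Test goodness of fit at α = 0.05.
Chi-square goodness of fit test:
H₀: observed counts match expected distribution
H₁: observed counts differ from expected distribution
df = k - 1 = 4
χ² = Σ(O - E)²/E
   = (33 - 31.2)²/31.2 + (32 - 20.4)²/20.4 + (22 - 41.2)²/41.2 + (24 - 13.1)²/13.1 + (27 - 32.1)²/32.1
   = 0.104 + 6.596 + 8.948 + 9.069 + 0.810
   = 25.53
p-value < 0.0001

Since p-value < α = 0.05, we reject H₀.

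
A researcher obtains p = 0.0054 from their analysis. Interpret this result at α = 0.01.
Since p = 0.0054 < α = 0.01, reject H₀.
There is sufficient evidence to reject the null hypothesis; the result is statistically significant at the 0.01 level.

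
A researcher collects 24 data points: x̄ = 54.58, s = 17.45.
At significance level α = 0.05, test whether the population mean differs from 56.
One-sample t-test:
H₀: μ = 56
H₁: μ ≠ 56
df = n - 1 = 23
t = (x̄ - μ₀) / (s/√n) = (54.58 - 56) / (17.45/√24) = -0.399
p-value = 0.6938

Since p-value > α = 0.05, we fail to reject H₀.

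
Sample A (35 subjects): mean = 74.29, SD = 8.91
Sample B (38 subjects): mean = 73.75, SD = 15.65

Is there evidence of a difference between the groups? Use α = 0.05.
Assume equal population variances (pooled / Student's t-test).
Student's two-sample t-test (equal variances):
H₀: μ₁ = μ₂
H₁: μ₁ ≠ μ₂
df = n₁ + n₂ - 2 = 71
Pooled variance s_p² = [(n₁-1)s₁² + (n₂-1)s₂²] / (n₁ + n₂ - 2) = [(34)(8.91²) + (37)(15.65²)] / 71 = 165.6525
SE = √(s_p²(1/n₁ + 1/n₂)) = √(165.6525 × (1/35 + 1/38)) = 3.0153
t = (x̄₁ - x̄₂) / SE = (74.29 - 73.75) / 3.0153 = 0.54 / 3.0153 = 0.179
p-value = 0.8584

Since p-value > α = 0.05, we fail to reject H₀.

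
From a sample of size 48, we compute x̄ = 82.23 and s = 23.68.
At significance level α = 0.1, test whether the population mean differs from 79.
One-sample t-test:
H₀: μ = 79
H₁: μ ≠ 79
df = n - 1 = 47
t = (x̄ - μ₀) / (s/√n) = (82.23 - 79) / (23.68/√48) = 0.945
p-value = 0.3495

Since p-value > α = 0.1, we fail to reject H₀.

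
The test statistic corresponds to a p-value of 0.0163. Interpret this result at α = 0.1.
Since p = 0.0163 < α = 0.1, reject H₀.
There is sufficient evidence to reject the null hypothesis; the result is statistically significant at the 0.1 level.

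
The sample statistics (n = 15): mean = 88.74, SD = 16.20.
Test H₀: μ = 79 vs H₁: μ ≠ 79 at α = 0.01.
One-sample t-test:
H₀: μ = 79
H₁: μ ≠ 79
df = n - 1 = 14
t = (x̄ - μ₀) / (s/√n) = (88.74 - 79) / (16.20/√15) = 2.329
p-value = 0.0354

Since p-value > α = 0.01, we fail to reject H₀.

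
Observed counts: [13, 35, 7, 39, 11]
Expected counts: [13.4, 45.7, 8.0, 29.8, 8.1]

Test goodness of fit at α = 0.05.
Chi-square goodness of fit test:
H₀: observed counts match expected distribution
H₁: observed counts differ from expected distribution
df = k - 1 = 4
χ² = Σ(O - E)²/E
   = (13 - 13.4)²/13.4 + (35 - 45.7)²/45.7 + (7 - 8.0)²/8.0 + (39 - 29.8)²/29.8 + (11 - 8.1)²/8.1
   = 0.012 + 2.505 + 0.125 + 2.840 + 1.038
   = 6.52
p-value = 0.1635

Since p-value > α = 0.05, we fail to reject H₀.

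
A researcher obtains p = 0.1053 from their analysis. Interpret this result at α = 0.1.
Since p = 0.1053 > α = 0.1, fail to reject H₀.
There is insufficient evidence to reject the null hypothesis; the result is not statistically significant at the 0.1 level.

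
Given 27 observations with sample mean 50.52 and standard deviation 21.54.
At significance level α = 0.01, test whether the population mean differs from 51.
One-sample t-test:
H₀: μ = 51
H₁: μ ≠ 51
df = n - 1 = 26
t = (x̄ - μ₀) / (s/√n) = (50.52 - 51) / (21.54/√27) = -0.116
p-value = 0.9087

Since p-value > α = 0.01, we fail to reject H₀.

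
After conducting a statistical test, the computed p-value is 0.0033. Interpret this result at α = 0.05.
Since p = 0.0033 < α = 0.05, reject H₀.
There is sufficient evidence to reject the null hypothesis; the result is statistically significant at the 0.05 level.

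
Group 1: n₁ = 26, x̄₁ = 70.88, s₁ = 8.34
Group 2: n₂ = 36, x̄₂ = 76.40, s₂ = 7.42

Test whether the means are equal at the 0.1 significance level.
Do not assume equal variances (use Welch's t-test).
Welch's two-sample t-test:
H₀: μ₁ = μ₂
H₁: μ₁ ≠ μ₂
s₁²/n₁ = 8.34²/26 = 2.6752,  s₂²/n₂ = 7.42²/36 = 1.5293
SE = √(s₁²/n₁ + s₂²/n₂) = √(2.6752 + 1.5293) = 2.0505
df (Welch-Satterthwaite) = (s₁²/n₁ + s₂²/n₂)² / [(s₁²/n₁)²/(n₁-1) + (s₂²/n₂)²/(n₂-1)] ≈ 50.07
t = (x̄₁ - x̄₂) / SE = (70.88 - 76.40) / 2.0505 = -5.52 / 2.0505 = -2.692
p-value = 0.0096

Since p-value < α = 0.1, we reject H₀.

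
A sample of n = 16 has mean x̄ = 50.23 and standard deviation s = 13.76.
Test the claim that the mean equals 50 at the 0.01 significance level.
One-sample t-test:
H₀: μ = 50
H₁: μ ≠ 50
df = n - 1 = 15
t = (x̄ - μ₀) / (s/√n) = (50.23 - 50) / (13.76/√16) = 0.067
p-value = 0.9476

Since p-value > α = 0.01, we fail to reject H₀.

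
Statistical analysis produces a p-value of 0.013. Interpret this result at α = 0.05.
Since p = 0.013 < α = 0.05, reject H₀.
There is sufficient evidence to reject the null hypothesis; the result is statistically significant at the 0.05 level.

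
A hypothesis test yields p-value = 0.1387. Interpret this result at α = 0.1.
Since p = 0.1387 > α = 0.1, fail to reject H₀.
There is insufficient evidence to reject the null hypothesis; the result is not statistically significant at the 0.1 level.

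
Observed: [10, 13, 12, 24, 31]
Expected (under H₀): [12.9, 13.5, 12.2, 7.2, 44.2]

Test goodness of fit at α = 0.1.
Chi-square goodness of fit test:
H₀: observed counts match expected distribution
H₁: observed counts differ from expected distribution
df = k - 1 = 4
χ² = Σ(O - E)²/E
   = (10 - 12.9)²/12.9 + (13 - 13.5)²/13.5 + (12 - 12.2)²/12.2 + (24 - 7.2)²/7.2 + (31 - 44.2)²/44.2
   = 0.652 + 0.019 + 0.003 + 39.200 + 3.942
   = 43.82
p-value < 0.0001

Since p-value < α = 0.1, we reject H₀.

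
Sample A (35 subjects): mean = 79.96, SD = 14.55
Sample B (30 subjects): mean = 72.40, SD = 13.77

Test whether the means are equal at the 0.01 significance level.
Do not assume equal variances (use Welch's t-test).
Welch's two-sample t-test:
H₀: μ₁ = μ₂
H₁: μ₁ ≠ μ₂
s₁²/n₁ = 14.55²/35 = 6.0486,  s₂²/n₂ = 13.77²/30 = 6.3204
SE = √(s₁²/n₁ + s₂²/n₂) = √(6.0486 + 6.3204) = 3.5170
df (Welch-Satterthwaite) = (s₁²/n₁ + s₂²/n₂)² / [(s₁²/n₁)²/(n₁-1) + (s₂²/n₂)²/(n₂-1)] ≈ 62.36
t = (x̄₁ - x̄₂) / SE = (79.96 - 72.40) / 3.5170 = 7.56 / 3.5170 = 2.150
p-value = 0.0355

Since p-value > α = 0.01, we fail to reject H₀.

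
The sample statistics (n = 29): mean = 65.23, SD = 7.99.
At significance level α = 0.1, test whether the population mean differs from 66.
One-sample t-test:
H₀: μ = 66
H₁: μ ≠ 66
df = n - 1 = 28
t = (x̄ - μ₀) / (s/√n) = (65.23 - 66) / (7.99/√29) = -0.519
p-value = 0.6079

Since p-value > α = 0.1, we fail to reject H₀.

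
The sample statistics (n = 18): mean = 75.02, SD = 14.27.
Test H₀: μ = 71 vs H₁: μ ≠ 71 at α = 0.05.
One-sample t-test:
H₀: μ = 71
H₁: μ ≠ 71
df = n - 1 = 17
t = (x̄ - μ₀) / (s/√n) = (75.02 - 71) / (14.27/√18) = 1.195
p-value = 0.2484

Since p-value > α = 0.05, we fail to reject H₀.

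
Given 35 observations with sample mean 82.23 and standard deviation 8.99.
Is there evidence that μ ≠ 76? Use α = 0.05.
One-sample t-test:
H₀: μ = 76
H₁: μ ≠ 76
df = n - 1 = 34
t = (x̄ - μ₀) / (s/√n) = (82.23 - 76) / (8.99/√35) = 4.100
p-value = 0.0002

Since p-value < α = 0.05, we reject H₀.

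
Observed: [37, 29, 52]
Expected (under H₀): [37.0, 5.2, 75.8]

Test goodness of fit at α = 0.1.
Chi-square goodness of fit test:
H₀: observed counts match expected distribution
H₁: observed counts differ from expected distribution
df = k - 1 = 2
χ² = Σ(O - E)²/E
   = (37 - 37.0)²/37.0 + (29 - 5.2)²/5.2 + (52 - 75.8)²/75.8
   = 0.000 + 108.931 + 7.473
   = 116.40
p-value < 0.0001

Since p-value < α = 0.1, we reject H₀.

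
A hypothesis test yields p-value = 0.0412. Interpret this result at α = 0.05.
Since p = 0.0412 < α = 0.05, reject H₀.
There is sufficient evidence to reject the null hypothesis; the result is statistically significant at the 0.05 level.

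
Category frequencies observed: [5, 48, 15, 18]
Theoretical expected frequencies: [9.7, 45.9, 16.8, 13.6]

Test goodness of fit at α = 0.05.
Chi-square goodness of fit test:
H₀: observed counts match expected distribution
H₁: observed counts differ from expected distribution
df = k - 1 = 3
χ² = Σ(O - E)²/E
   = (5 - 9.7)²/9.7 + (48 - 45.9)²/45.9 + (15 - 16.8)²/16.8 + (18 - 13.6)²/13.6
   = 2.277 + 0.096 + 0.193 + 1.424
   = 3.99
p-value = 0.2626

Since p-value > α = 0.05, we fail to reject H₀.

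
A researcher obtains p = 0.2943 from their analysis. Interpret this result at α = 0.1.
Since p = 0.2943 > α = 0.1, fail to reject H₀.
There is insufficient evidence to reject the null hypothesis; the result is not statistically significant at the 0.1 level.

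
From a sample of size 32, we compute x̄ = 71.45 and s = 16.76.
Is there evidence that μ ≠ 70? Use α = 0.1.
One-sample t-test:
H₀: μ = 70
H₁: μ ≠ 70
df = n - 1 = 31
t = (x̄ - μ₀) / (s/√n) = (71.45 - 70) / (16.76/√32) = 0.489
p-value = 0.6280

Since p-value > α = 0.1, we fail to reject H₀.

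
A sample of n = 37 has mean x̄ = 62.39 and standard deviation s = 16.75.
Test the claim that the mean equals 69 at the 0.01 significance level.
One-sample t-test:
H₀: μ = 69
H₁: μ ≠ 69
df = n - 1 = 36
t = (x̄ - μ₀) / (s/√n) = (62.39 - 69) / (16.75/√37) = -2.400
p-value = 0.0217

Since p-value > α = 0.01, we fail to reject H₀.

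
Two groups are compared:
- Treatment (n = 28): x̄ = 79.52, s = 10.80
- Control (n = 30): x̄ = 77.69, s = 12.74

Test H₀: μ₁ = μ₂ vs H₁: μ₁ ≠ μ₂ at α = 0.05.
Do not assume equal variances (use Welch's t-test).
Welch's two-sample t-test:
H₀: μ₁ = μ₂
H₁: μ₁ ≠ μ₂
s₁²/n₁ = 10.80²/28 = 4.1657,  s₂²/n₂ = 12.74²/30 = 5.4103
SE = √(s₁²/n₁ + s₂²/n₂) = √(4.1657 + 5.4103) = 3.0945
df (Welch-Satterthwaite) = (s₁²/n₁ + s₂²/n₂)² / [(s₁²/n₁)²/(n₁-1) + (s₂²/n₂)²/(n₂-1)] ≈ 55.51
t = (x̄₁ - x̄₂) / SE = (79.52 - 77.69) / 3.0945 = 1.83 / 3.0945 = 0.591
p-value = 0.5567

Since p-value > α = 0.05, we fail to reject H₀.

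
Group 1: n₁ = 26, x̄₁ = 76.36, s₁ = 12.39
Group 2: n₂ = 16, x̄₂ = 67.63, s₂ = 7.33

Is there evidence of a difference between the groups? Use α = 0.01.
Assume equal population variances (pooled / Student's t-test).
Student's two-sample t-test (equal variances):
H₀: μ₁ = μ₂
H₁: μ₁ ≠ μ₂
df = n₁ + n₂ - 2 = 40
Pooled variance s_p² = [(n₁-1)s₁² + (n₂-1)s₂²] / (n₁ + n₂ - 2) = [(25)(12.39²) + (15)(7.33²)] / 40 = 116.0934
SE = √(s_p²(1/n₁ + 1/n₂)) = √(116.0934 × (1/26 + 1/16)) = 3.4236
t = (x̄₁ - x̄₂) / SE = (76.36 - 67.63) / 3.4236 = 8.73 / 3.4236 = 2.550
p-value = 0.0147

Since p-value > α = 0.01, we fail to reject H₀.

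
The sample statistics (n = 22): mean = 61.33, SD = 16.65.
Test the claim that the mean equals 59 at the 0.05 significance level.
One-sample t-test:
H₀: μ = 59
H₁: μ ≠ 59
df = n - 1 = 21
t = (x̄ - μ₀) / (s/√n) = (61.33 - 59) / (16.65/√22) = 0.656
p-value = 0.5187

Since p-value > α = 0.05, we fail to reject H₀.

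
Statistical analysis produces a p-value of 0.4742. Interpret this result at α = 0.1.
Since p = 0.4742 > α = 0.1, fail to reject H₀.
There is insufficient evidence to reject the null hypothesis; the result is not statistically significant at the 0.1 level.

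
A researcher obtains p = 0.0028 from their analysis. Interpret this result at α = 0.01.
Since p = 0.0028 < α = 0.01, reject H₀.
There is sufficient evidence to reject the null hypothesis; the result is statistically significant at the 0.01 level.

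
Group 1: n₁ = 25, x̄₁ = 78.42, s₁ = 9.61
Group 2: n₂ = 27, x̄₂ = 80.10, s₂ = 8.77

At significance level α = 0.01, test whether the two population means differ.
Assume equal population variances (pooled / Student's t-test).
Student's two-sample t-test (equal variances):
H₀: μ₁ = μ₂
H₁: μ₁ ≠ μ₂
df = n₁ + n₂ - 2 = 50
Pooled variance s_p² = [(n₁-1)s₁² + (n₂-1)s₂²] / (n₁ + n₂ - 2) = [(24)(9.61²) + (26)(8.77²)] / 50 = 84.3237
SE = √(s_p²(1/n₁ + 1/n₂)) = √(84.3237 × (1/25 + 1/27)) = 2.5487
t = (x̄₁ - x̄₂) / SE = (78.42 - 80.10) / 2.5487 = -1.68 / 2.5487 = -0.659
p-value = 0.5128

Since p-value > α = 0.01, we fail to reject H₀.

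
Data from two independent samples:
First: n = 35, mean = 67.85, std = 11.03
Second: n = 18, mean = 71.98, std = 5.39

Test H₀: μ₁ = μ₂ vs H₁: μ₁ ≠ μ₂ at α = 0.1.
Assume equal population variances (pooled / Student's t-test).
Student's two-sample t-test (equal variances):
H₀: μ₁ = μ₂
H₁: μ₁ ≠ μ₂
df = n₁ + n₂ - 2 = 51
Pooled variance s_p² = [(n₁-1)s₁² + (n₂-1)s₂²] / (n₁ + n₂ - 2) = [(34)(11.03²) + (17)(5.39²)] / 51 = 90.7913
SE = √(s_p²(1/n₁ + 1/n₂)) = √(90.7913 × (1/35 + 1/18)) = 2.7637
t = (x̄₁ - x̄₂) / SE = (67.85 - 71.98) / 2.7637 = -4.13 / 2.7637 = -1.494
p-value = 0.1412

Since p-value > α = 0.1, we fail to reject H₀.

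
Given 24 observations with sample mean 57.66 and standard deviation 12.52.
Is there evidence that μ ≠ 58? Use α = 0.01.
One-sample t-test:
H₀: μ = 58
H₁: μ ≠ 58
df = n - 1 = 23
t = (x̄ - μ₀) / (s/√n) = (57.66 - 58) / (12.52/√24) = -0.133
p-value = 0.8953

Since p-value > α = 0.01, we fail to reject H₀.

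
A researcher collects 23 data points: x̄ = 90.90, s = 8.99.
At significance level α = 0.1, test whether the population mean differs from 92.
One-sample t-test:
H₀: μ = 92
H₁: μ ≠ 92
df = n - 1 = 22
t = (x̄ - μ₀) / (s/√n) = (90.90 - 92) / (8.99/√23) = -0.587
p-value = 0.5633

Since p-value > α = 0.1, we fail to reject H₀.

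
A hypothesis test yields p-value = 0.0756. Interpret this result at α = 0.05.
Since p = 0.0756 > α = 0.05, fail to reject H₀.
There is insufficient evidence to reject the null hypothesis; the result is not statistically significant at the 0.05 level.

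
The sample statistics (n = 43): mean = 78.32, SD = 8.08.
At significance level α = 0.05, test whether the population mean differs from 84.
One-sample t-test:
H₀: μ = 84
H₁: μ ≠ 84
df = n - 1 = 42
t = (x̄ - μ₀) / (s/√n) = (78.32 - 84) / (8.08/√43) = -4.610
p-value < 0.0001

Since p-value < α = 0.05, we reject H₀.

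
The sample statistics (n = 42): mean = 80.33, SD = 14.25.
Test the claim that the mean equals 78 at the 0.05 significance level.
One-sample t-test:
H₀: μ = 78
H₁: μ ≠ 78
df = n - 1 = 41
t = (x̄ - μ₀) / (s/√n) = (80.33 - 78) / (14.25/√42) = 1.060
p-value = 0.2955

Since p-value > α = 0.05, we fail to reject H₀.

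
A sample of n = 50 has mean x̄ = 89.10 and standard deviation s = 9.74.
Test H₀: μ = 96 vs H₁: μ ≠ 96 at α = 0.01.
One-sample t-test:
H₀: μ = 96
H₁: μ ≠ 96
df = n - 1 = 49
t = (x̄ - μ₀) / (s/√n) = (89.10 - 96) / (9.74/√50) = -5.009
p-value < 0.0001

Since p-value < α = 0.01, we reject H₀.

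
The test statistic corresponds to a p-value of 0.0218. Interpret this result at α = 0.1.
Since p = 0.0218 < α = 0.1, reject H₀.
There is sufficient evidence to reject the null hypothesis; the result is statistically significant at the 0.1 level.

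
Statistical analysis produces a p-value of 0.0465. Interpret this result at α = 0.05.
Since p = 0.0465 < α = 0.05, reject H₀.
There is sufficient evidence to reject the null hypothesis; the result is statistically significant at the 0.05 level.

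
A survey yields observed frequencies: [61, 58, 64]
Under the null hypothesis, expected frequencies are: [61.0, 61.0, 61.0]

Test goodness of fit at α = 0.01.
Chi-square goodness of fit test:
H₀: observed counts match expected distribution
H₁: observed counts differ from expected distribution
df = k - 1 = 2
χ² = Σ(O - E)²/E
   = (61 - 61.0)²/61.0 + (58 - 61.0)²/61.0 + (64 - 61.0)²/61.0
   = 0.000 + 0.148 + 0.148
   = 0.30
p-value = 0.8628

Since p-value > α = 0.01, we fail to reject H₀.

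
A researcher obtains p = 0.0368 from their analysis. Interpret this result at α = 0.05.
Since p = 0.0368 < α = 0.05, reject H₀.
There is sufficient evidence to reject the null hypothesis; the result is statistically significant at the 0.05 level.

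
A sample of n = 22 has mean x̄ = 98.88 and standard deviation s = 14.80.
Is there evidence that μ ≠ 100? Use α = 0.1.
One-sample t-test:
H₀: μ = 100
H₁: μ ≠ 100
df = n - 1 = 21
t = (x̄ - μ₀) / (s/√n) = (98.88 - 100) / (14.80/√22) = -0.355
p-value = 0.7262

Since p-value > α = 0.1, we fail to reject H₀.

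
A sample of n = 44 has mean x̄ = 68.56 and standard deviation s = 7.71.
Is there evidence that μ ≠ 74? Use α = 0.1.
One-sample t-test:
H₀: μ = 74
H₁: μ ≠ 74
df = n - 1 = 43
t = (x̄ - μ₀) / (s/√n) = (68.56 - 74) / (7.71/√44) = -4.680
p-value < 0.0001

Since p-value < α = 0.1, we reject H₀.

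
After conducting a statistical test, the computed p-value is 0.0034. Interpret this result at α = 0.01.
Since p = 0.0034 < α = 0.01, reject H₀.
There is sufficient evidence to reject the null hypothesis; the result is statistically significant at the 0.01 level.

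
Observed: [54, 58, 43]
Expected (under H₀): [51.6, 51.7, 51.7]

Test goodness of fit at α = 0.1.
Chi-square goodness of fit test:
H₀: observed counts match expected distribution
H₁: observed counts differ from expected distribution
df = k - 1 = 2
χ² = Σ(O - E)²/E
   = (54 - 51.6)²/51.6 + (58 - 51.7)²/51.7 + (43 - 51.7)²/51.7
   = 0.112 + 0.768 + 1.464
   = 2.34
p-value = 0.3098

Since p-value > α = 0.1, we fail to reject H₀.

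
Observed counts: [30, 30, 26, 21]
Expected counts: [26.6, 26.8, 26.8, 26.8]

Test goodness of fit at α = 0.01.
Chi-square goodness of fit test:
H₀: observed counts match expected distribution
H₁: observed counts differ from expected distribution
df = k - 1 = 3
χ² = Σ(O - E)²/E
   = (30 - 26.6)²/26.6 + (30 - 26.8)²/26.8 + (26 - 26.8)²/26.8 + (21 - 26.8)²/26.8
   = 0.435 + 0.382 + 0.024 + 1.255
   = 2.10
p-value = 0.5528

Since p-value > α = 0.01, we fail to reject H₀.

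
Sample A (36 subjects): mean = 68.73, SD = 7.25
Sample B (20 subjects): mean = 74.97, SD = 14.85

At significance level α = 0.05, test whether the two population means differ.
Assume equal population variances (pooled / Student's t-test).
Student's two-sample t-test (equal variances):
H₀: μ₁ = μ₂
H₁: μ₁ ≠ μ₂
df = n₁ + n₂ - 2 = 54
Pooled variance s_p² = [(n₁-1)s₁² + (n₂-1)s₂²] / (n₁ + n₂ - 2) = [(35)(7.25²) + (19)(14.85²)] / 54 = 111.6595
SE = √(s_p²(1/n₁ + 1/n₂)) = √(111.6595 × (1/36 + 1/20)) = 2.9470
t = (x̄₁ - x̄₂) / SE = (68.73 - 74.97) / 2.9470 = -6.24 / 2.9470 = -2.117
p-value = 0.0388

Since p-value < α = 0.05, we reject H₀.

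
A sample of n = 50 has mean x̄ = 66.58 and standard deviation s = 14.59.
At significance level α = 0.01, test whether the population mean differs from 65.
One-sample t-test:
H₀: μ = 65
H₁: μ ≠ 65
df = n - 1 = 49
t = (x̄ - μ₀) / (s/√n) = (66.58 - 65) / (14.59/√50) = 0.766
p-value = 0.4475

Since p-value > α = 0.01, we fail to reject H₀.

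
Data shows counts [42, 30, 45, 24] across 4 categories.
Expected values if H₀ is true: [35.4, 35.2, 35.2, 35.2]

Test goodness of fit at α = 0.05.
Chi-square goodness of fit test:
H₀: observed counts match expected distribution
H₁: observed counts differ from expected distribution
df = k - 1 = 3
χ² = Σ(O - E)²/E
   = (42 - 35.4)²/35.4 + (30 - 35.2)²/35.2 + (45 - 35.2)²/35.2 + (24 - 35.2)²/35.2
   = 1.231 + 0.768 + 2.728 + 3.564
   = 8.29
p-value = 0.0404

Since p-value < α = 0.05, we reject H₀.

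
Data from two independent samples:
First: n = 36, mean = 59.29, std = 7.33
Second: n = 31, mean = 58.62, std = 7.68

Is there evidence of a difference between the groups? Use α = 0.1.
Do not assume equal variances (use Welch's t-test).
Welch's two-sample t-test:
H₀: μ₁ = μ₂
H₁: μ₁ ≠ μ₂
s₁²/n₁ = 7.33²/36 = 1.4925,  s₂²/n₂ = 7.68²/31 = 1.9027
SE = √(s₁²/n₁ + s₂²/n₂) = √(1.4925 + 1.9027) = 1.8426
df (Welch-Satterthwaite) = (s₁²/n₁ + s₂²/n₂)² / [(s₁²/n₁)²/(n₁-1) + (s₂²/n₂)²/(n₂-1)] ≈ 62.54
t = (x̄₁ - x̄₂) / SE = (59.29 - 58.62) / 1.8426 = 0.67 / 1.8426 = 0.364
p-value = 0.7174

Since p-value > α = 0.1, we fail to reject H₀.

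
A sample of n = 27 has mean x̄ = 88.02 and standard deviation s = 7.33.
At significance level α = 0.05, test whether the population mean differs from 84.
One-sample t-test:
H₀: μ = 84
H₁: μ ≠ 84
df = n - 1 = 26
t = (x̄ - μ₀) / (s/√n) = (88.02 - 84) / (7.33/√27) = 2.850
p-value = 0.0084

Since p-value < α = 0.05, we reject H₀.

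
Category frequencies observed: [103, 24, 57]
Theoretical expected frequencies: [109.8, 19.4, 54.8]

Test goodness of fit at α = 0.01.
Chi-square goodness of fit test:
H₀: observed counts match expected distribution
H₁: observed counts differ from expected distribution
df = k - 1 = 2
χ² = Σ(O - E)²/E
   = (103 - 109.8)²/109.8 + (24 - 19.4)²/19.4 + (57 - 54.8)²/54.8
   = 0.421 + 1.091 + 0.088
   = 1.60
p-value = 0.4493

Since p-value > α = 0.01, we fail to reject H₀.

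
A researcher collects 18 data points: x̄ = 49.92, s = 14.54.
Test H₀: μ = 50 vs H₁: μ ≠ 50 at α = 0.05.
One-sample t-test:
H₀: μ = 50
H₁: μ ≠ 50
df = n - 1 = 17
t = (x̄ - μ₀) / (s/√n) = (49.92 - 50) / (14.54/√18) = -0.023
p-value = 0.9816

Since p-value > α = 0.05, we fail to reject H₀.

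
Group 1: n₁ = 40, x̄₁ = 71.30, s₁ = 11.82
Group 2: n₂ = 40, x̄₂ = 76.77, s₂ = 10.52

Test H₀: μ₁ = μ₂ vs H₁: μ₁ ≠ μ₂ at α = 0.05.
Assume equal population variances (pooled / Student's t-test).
Student's two-sample t-test (equal variances):
H₀: μ₁ = μ₂
H₁: μ₁ ≠ μ₂
df = n₁ + n₂ - 2 = 78
Pooled variance s_p² = [(n₁-1)s₁² + (n₂-1)s₂²] / (n₁ + n₂ - 2) = [(39)(11.82²) + (39)(10.52²)] / 78 = 125.1914
SE = √(s_p²(1/n₁ + 1/n₂)) = √(125.1914 × (1/40 + 1/40)) = 2.5019
t = (x̄₁ - x̄₂) / SE = (71.30 - 76.77) / 2.5019 = -5.47 / 2.5019 = -2.186
p-value = 0.0318

Since p-value < α = 0.05, we reject H₀.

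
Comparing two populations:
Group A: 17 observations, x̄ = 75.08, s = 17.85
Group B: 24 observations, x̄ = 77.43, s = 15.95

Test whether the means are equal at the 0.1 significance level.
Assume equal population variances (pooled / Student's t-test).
Student's two-sample t-test (equal variances):
H₀: μ₁ = μ₂
H₁: μ₁ ≠ μ₂
df = n₁ + n₂ - 2 = 39
Pooled variance s_p² = [(n₁-1)s₁² + (n₂-1)s₂²] / (n₁ + n₂ - 2) = [(16)(17.85²) + (23)(15.95²)] / 39 = 280.7492
SE = √(s_p²(1/n₁ + 1/n₂)) = √(280.7492 × (1/17 + 1/24)) = 5.3115
t = (x̄₁ - x̄₂) / SE = (75.08 - 77.43) / 5.3115 = -2.35 / 5.3115 = -0.442
p-value = 0.6606

Since p-value > α = 0.1, we fail to reject H₀.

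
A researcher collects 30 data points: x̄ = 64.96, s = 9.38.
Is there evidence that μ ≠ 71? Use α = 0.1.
One-sample t-test:
H₀: μ = 71
H₁: μ ≠ 71
df = n - 1 = 29
t = (x̄ - μ₀) / (s/√n) = (64.96 - 71) / (9.38/√30) = -3.527
p-value = 0.0014

Since p-value < α = 0.1, we reject H₀.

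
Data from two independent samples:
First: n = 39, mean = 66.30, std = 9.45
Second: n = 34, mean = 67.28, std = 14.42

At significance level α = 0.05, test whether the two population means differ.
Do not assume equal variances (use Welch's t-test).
Welch's two-sample t-test:
H₀: μ₁ = μ₂
H₁: μ₁ ≠ μ₂
s₁²/n₁ = 9.45²/39 = 2.2898,  s₂²/n₂ = 14.42²/34 = 6.1158
SE = √(s₁²/n₁ + s₂²/n₂) = √(2.2898 + 6.1158) = 2.8992
df (Welch-Satterthwaite) = (s₁²/n₁ + s₂²/n₂)² / [(s₁²/n₁)²/(n₁-1) + (s₂²/n₂)²/(n₂-1)] ≈ 55.57
t = (x̄₁ - x̄₂) / SE = (66.30 - 67.28) / 2.8992 = -0.98 / 2.8992 = -0.338
p-value = 0.7366

Since p-value > α = 0.05, we fail to reject H₀.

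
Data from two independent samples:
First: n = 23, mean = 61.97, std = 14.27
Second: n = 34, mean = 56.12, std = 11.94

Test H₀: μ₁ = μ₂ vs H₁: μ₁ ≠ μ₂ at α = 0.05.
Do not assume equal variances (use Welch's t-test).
Welch's two-sample t-test:
H₀: μ₁ = μ₂
H₁: μ₁ ≠ μ₂
s₁²/n₁ = 14.27²/23 = 8.8536,  s₂²/n₂ = 11.94²/34 = 4.1930
SE = √(s₁²/n₁ + s₂²/n₂) = √(8.8536 + 4.1930) = 3.6120
df (Welch-Satterthwaite) = (s₁²/n₁ + s₂²/n₂)² / [(s₁²/n₁)²/(n₁-1) + (s₂²/n₂)²/(n₂-1)] ≈ 41.56
t = (x̄₁ - x̄₂) / SE = (61.97 - 56.12) / 3.6120 = 5.85 / 3.6120 = 1.620
p-value = 0.1129

Since p-value > α = 0.05, we fail to reject H₀.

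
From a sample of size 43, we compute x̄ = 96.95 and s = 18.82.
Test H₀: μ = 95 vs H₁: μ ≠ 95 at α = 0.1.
One-sample t-test:
H₀: μ = 95
H₁: μ ≠ 95
df = n - 1 = 42
t = (x̄ - μ₀) / (s/√n) = (96.95 - 95) / (18.82/√43) = 0.679
p-value = 0.5006

Since p-value > α = 0.1, we fail to reject H₀.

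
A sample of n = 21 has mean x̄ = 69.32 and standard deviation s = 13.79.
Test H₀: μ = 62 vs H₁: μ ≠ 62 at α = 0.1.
One-sample t-test:
H₀: μ = 62
H₁: μ ≠ 62
df = n - 1 = 20
t = (x̄ - μ₀) / (s/√n) = (69.32 - 62) / (13.79/√21) = 2.433
p-value = 0.0245

Since p-value < α = 0.1, we reject H₀.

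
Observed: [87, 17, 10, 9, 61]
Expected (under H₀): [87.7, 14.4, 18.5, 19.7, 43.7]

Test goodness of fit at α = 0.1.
Chi-square goodness of fit test:
H₀: observed counts match expected distribution
H₁: observed counts differ from expected distribution
df = k - 1 = 4
χ² = Σ(O - E)²/E
   = (87 - 87.7)²/87.7 + (17 - 14.4)²/14.4 + (10 - 18.5)²/18.5 + (9 - 19.7)²/19.7 + (61 - 43.7)²/43.7
   = 0.006 + 0.469 + 3.905 + 5.812 + 6.849
   = 17.04
p-value = 0.0019

Since p-value < α = 0.1, we reject H₀.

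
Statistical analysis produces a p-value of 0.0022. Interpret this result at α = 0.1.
Since p = 0.0022 < α = 0.1, reject H₀.
There is sufficient evidence to reject the null hypothesis; the result is statistically significant at the 0.1 level.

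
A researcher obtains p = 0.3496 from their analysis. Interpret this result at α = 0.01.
Since p = 0.3496 > α = 0.01, fail to reject H₀.
There is insufficient evidence to reject the null hypothesis; the result is not statistically significant at the 0.01 level.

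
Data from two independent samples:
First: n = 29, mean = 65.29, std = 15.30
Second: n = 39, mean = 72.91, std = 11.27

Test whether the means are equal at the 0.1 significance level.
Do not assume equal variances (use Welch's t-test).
Welch's two-sample t-test:
H₀: μ₁ = μ₂
H₁: μ₁ ≠ μ₂
s₁²/n₁ = 15.30²/29 = 8.0721,  s₂²/n₂ = 11.27²/39 = 3.2567
SE = √(s₁²/n₁ + s₂²/n₂) = √(8.0721 + 3.2567) = 3.3658
df (Welch-Satterthwaite) = (s₁²/n₁ + s₂²/n₂)² / [(s₁²/n₁)²/(n₁-1) + (s₂²/n₂)²/(n₂-1)] ≈ 49.24
t = (x̄₁ - x̄₂) / SE = (65.29 - 72.91) / 3.3658 = -7.62 / 3.3658 = -2.264
p-value = 0.0280

Since p-value < α = 0.1, we reject H₀.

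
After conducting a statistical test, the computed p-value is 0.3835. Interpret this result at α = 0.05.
Since p = 0.3835 > α = 0.05, fail to reject H₀.
There is insufficient evidence to reject the null hypothesis; the result is not statistically significant at the 0.05 level.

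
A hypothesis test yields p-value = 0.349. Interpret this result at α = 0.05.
Since p = 0.349 > α = 0.05, fail to reject H₀.
There is insufficient evidence to reject the null hypothesis; the result is not statistically significant at the 0.05 level.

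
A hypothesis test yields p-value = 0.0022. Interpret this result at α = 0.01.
Since p = 0.0022 < α = 0.01, reject H₀.
There is sufficient evidence to reject the null hypothesis; the result is statistically significant at the 0.01 level.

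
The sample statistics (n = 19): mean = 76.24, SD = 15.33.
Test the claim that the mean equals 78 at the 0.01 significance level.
One-sample t-test:
H₀: μ = 78
H₁: μ ≠ 78
df = n - 1 = 18
t = (x̄ - μ₀) / (s/√n) = (76.24 - 78) / (15.33/√19) = -0.500
p-value = 0.6228

Since p-value > α = 0.01, we fail to reject H₀.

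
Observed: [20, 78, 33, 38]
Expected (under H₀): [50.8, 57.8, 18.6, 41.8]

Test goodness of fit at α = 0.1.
Chi-square goodness of fit test:
H₀: observed counts match expected distribution
H₁: observed counts differ from expected distribution
df = k - 1 = 3
χ² = Σ(O - E)²/E
   = (20 - 50.8)²/50.8 + (78 - 57.8)²/57.8 + (33 - 18.6)²/18.6 + (38 - 41.8)²/41.8
   = 18.674 + 7.060 + 11.148 + 0.345
   = 37.23
p-value < 0.0001

Since p-value < α = 0.1, we reject H₀.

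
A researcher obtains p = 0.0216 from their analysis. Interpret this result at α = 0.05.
Since p = 0.0216 < α = 0.05, reject H₀.
There is sufficient evidence to reject the null hypothesis; the result is statistically significant at the 0.05 level.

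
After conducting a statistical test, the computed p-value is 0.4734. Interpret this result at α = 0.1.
Since p = 0.4734 > α = 0.1, fail to reject H₀.
There is insufficient evidence to reject the null hypothesis; the result is not statistically significant at the 0.1 level.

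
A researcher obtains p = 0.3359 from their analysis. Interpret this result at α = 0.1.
Since p = 0.3359 > α = 0.1, fail to reject H₀.
There is insufficient evidence to reject the null hypothesis; the result is not statistically significant at the 0.1 level.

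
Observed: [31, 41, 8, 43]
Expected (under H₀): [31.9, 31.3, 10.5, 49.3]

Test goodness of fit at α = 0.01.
Chi-square goodness of fit test:
H₀: observed counts match expected distribution
H₁: observed counts differ from expected distribution
df = k - 1 = 3
χ² = Σ(O - E)²/E
   = (31 - 31.9)²/31.9 + (41 - 31.3)²/31.3 + (8 - 10.5)²/10.5 + (43 - 49.3)²/49.3
   = 0.025 + 3.006 + 0.595 + 0.805
   = 4.43
p-value = 0.2185

Since p-value > α = 0.01, we fail to reject H₀.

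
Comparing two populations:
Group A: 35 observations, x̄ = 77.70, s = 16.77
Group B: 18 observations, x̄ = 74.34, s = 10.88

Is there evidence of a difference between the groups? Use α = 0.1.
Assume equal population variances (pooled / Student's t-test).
Student's two-sample t-test (equal variances):
H₀: μ₁ = μ₂
H₁: μ₁ ≠ μ₂
df = n₁ + n₂ - 2 = 51
Pooled variance s_p² = [(n₁-1)s₁² + (n₂-1)s₂²] / (n₁ + n₂ - 2) = [(34)(16.77²) + (17)(10.88²)] / 51 = 226.9467
SE = √(s_p²(1/n₁ + 1/n₂)) = √(226.9467 × (1/35 + 1/18)) = 4.3695
t = (x̄₁ - x̄₂) / SE = (77.70 - 74.34) / 4.3695 = 3.36 / 4.3695 = 0.769
p-value = 0.4455

Since p-value > α = 0.1, we fail to reject H₀.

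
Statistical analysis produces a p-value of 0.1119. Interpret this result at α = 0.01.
Since p = 0.1119 > α = 0.01, fail to reject H₀.
There is insufficient evidence to reject the null hypothesis; the result is not statistically significant at the 0.01 level.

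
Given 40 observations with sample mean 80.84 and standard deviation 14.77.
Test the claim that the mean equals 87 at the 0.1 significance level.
One-sample t-test:
H₀: μ = 87
H₁: μ ≠ 87
df = n - 1 = 39
t = (x̄ - μ₀) / (s/√n) = (80.84 - 87) / (14.77/√40) = -2.638
p-value = 0.0119

Since p-value < α = 0.1, we reject H₀.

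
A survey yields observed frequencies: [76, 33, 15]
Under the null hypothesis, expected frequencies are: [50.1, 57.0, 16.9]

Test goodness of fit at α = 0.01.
Chi-square goodness of fit test:
H₀: observed counts match expected distribution
H₁: observed counts differ from expected distribution
df = k - 1 = 2
χ² = Σ(O - E)²/E
   = (76 - 50.1)²/50.1 + (33 - 57.0)²/57.0 + (15 - 16.9)²/16.9
   = 13.389 + 10.105 + 0.214
   = 23.71
p-value < 0.0001

Since p-value < α = 0.01, we reject H₀.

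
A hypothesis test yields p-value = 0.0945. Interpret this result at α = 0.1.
Since p = 0.0945 < α = 0.1, reject H₀.
There is sufficient evidence to reject the null hypothesis; the result is statistically significant at the 0.1 level.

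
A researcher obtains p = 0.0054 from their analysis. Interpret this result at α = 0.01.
Since p = 0.0054 < α = 0.01, reject H₀.
There is sufficient evidence to reject the null hypothesis; the result is statistically significant at the 0.01 level.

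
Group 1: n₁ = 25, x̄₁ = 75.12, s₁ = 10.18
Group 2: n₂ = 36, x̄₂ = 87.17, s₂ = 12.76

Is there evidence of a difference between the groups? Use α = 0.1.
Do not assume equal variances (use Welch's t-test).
Welch's two-sample t-test:
H₀: μ₁ = μ₂
H₁: μ₁ ≠ μ₂
s₁²/n₁ = 10.18²/25 = 4.1453,  s₂²/n₂ = 12.76²/36 = 4.5227
SE = √(s₁²/n₁ + s₂²/n₂) = √(4.1453 + 4.5227) = 2.9441
df (Welch-Satterthwaite) = (s₁²/n₁ + s₂²/n₂)² / [(s₁²/n₁)²/(n₁-1) + (s₂²/n₂)²/(n₂-1)] ≈ 57.78
t = (x̄₁ - x̄₂) / SE = (75.12 - 87.17) / 2.9441 = -12.05 / 2.9441 = -4.093
p-value = 0.0001

Since p-value < α = 0.1, we reject H₀.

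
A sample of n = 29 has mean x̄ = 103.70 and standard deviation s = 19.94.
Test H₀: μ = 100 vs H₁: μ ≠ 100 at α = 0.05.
One-sample t-test:
H₀: μ = 100
H₁: μ ≠ 100
df = n - 1 = 28
t = (x̄ - μ₀) / (s/√n) = (103.70 - 100) / (19.94/√29) = 0.999
p-value = 0.3262

Since p-value > α = 0.05, we fail to reject H₀.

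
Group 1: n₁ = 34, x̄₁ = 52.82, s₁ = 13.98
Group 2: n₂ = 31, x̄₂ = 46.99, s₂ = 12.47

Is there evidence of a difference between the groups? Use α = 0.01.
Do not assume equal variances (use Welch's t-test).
Welch's two-sample t-test:
H₀: μ₁ = μ₂
H₁: μ₁ ≠ μ₂
s₁²/n₁ = 13.98²/34 = 5.7482,  s₂²/n₂ = 12.47²/31 = 5.0162
SE = √(s₁²/n₁ + s₂²/n₂) = √(5.7482 + 5.0162) = 3.2809
df (Welch-Satterthwaite) = (s₁²/n₁ + s₂²/n₂)² / [(s₁²/n₁)²/(n₁-1) + (s₂²/n₂)²/(n₂-1)] ≈ 62.97
t = (x̄₁ - x̄₂) / SE = (52.82 - 46.99) / 3.2809 = 5.83 / 3.2809 = 1.777
p-value = 0.0804

Since p-value > α = 0.01, we fail to reject H₀.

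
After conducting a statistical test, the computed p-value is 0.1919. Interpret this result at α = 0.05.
Since p = 0.1919 > α = 0.05, fail to reject H₀.
There is insufficient evidence to reject the null hypothesis; the result is not statistically significant at the 0.05 level.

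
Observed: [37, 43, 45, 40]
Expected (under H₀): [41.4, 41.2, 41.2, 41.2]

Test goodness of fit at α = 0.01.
Chi-square goodness of fit test:
H₀: observed counts match expected distribution
H₁: observed counts differ from expected distribution
df = k - 1 = 3
χ² = Σ(O - E)²/E
   = (37 - 41.4)²/41.4 + (43 - 41.2)²/41.2 + (45 - 41.2)²/41.2 + (40 - 41.2)²/41.2
   = 0.468 + 0.079 + 0.350 + 0.035
   = 0.93
p-value = 0.8178

Since p-value > α = 0.01, we fail to reject H₀.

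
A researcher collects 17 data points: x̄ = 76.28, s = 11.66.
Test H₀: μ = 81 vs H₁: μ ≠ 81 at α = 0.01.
One-sample t-test:
H₀: μ = 81
H₁: μ ≠ 81
df = n - 1 = 16
t = (x̄ - μ₀) / (s/√n) = (76.28 - 81) / (11.66/√17) = -1.669
p-value = 0.1146

Since p-value > α = 0.01, we fail to reject H₀.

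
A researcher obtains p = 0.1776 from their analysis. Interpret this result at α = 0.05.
Since p = 0.1776 > α = 0.05, fail to reject H₀.
There is insufficient evidence to reject the null hypothesis; the result is not statistically significant at the 0.05 level.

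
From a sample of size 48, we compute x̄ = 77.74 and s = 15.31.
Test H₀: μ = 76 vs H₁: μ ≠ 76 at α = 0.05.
One-sample t-test:
H₀: μ = 76
H₁: μ ≠ 76
df = n - 1 = 47
t = (x̄ - μ₀) / (s/√n) = (77.74 - 76) / (15.31/√48) = 0.787
p-value = 0.4350

Since p-value > α = 0.05, we fail to reject H₀.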